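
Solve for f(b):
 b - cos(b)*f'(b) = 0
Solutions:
 f(b) = C1 + Integral(b/cos(b), b)


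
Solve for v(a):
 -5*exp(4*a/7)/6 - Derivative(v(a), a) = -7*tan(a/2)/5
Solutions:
 v(a) = C1 - 35*exp(4*a/7)/24 - 14*log(cos(a/2))/5


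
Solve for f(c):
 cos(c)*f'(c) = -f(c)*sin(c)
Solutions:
 f(c) = C1*cos(c)


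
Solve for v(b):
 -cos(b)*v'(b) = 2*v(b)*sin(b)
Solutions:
 v(b) = C1*cos(b)^2


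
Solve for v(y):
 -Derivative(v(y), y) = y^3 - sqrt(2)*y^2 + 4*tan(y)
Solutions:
 v(y) = C1 - y^4/4 + sqrt(2)*y^3/3 + 4*log(cos(y))


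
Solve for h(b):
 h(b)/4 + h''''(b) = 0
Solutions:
 h(b) = (C1*sin(b/2) + C2*cos(b/2))*exp(-b/2) + (C3*sin(b/2) + C4*cos(b/2))*exp(b/2)


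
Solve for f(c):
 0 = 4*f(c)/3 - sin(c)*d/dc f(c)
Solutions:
 f(c) = C1*(cos(c) - 1)^(2/3)/(cos(c) + 1)^(2/3)


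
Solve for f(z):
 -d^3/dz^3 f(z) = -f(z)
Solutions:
 f(z) = C3*exp(z) + (C1*sin(sqrt(3)*z/2) + C2*cos(sqrt(3)*z/2))*exp(-z/2)


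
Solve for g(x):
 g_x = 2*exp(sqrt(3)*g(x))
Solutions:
 g(x) = sqrt(3)*(2*log(-1/(C1 + 2*x)) - log(3))/6


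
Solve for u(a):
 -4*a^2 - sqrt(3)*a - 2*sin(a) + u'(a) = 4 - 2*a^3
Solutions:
 u(a) = C1 - a^4/2 + 4*a^3/3 + sqrt(3)*a^2/2 + 4*a - 2*cos(a)


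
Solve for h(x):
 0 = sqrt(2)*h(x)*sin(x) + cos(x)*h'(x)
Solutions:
 h(x) = C1*cos(x)^(sqrt(2))


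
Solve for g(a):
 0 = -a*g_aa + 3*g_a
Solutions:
 g(a) = C1 + C2*a^4


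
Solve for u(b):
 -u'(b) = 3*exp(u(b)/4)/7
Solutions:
 u(b) = 4*log(1/(C1 + 3*b)) + 4*log(28)


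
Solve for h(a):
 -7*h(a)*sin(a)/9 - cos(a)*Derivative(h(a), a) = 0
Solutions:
 h(a) = C1*cos(a)^(7/9)


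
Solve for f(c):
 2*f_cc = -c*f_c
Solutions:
 f(c) = C1 + C2*erf(c/2)


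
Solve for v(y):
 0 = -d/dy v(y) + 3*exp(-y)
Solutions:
 v(y) = C1 - 3*exp(-y)


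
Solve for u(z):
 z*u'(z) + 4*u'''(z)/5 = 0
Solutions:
 u(z) = C1 + Integral(C2*airyai(-10^(1/3)*z/2) + C3*airybi(-10^(1/3)*z/2), z)


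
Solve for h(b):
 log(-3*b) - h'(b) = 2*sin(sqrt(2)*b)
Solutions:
 h(b) = C1 + b*log(-b) - b + b*log(3) + sqrt(2)*cos(sqrt(2)*b)


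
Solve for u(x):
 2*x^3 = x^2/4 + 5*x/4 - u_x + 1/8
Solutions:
 u(x) = C1 - x^4/2 + x^3/12 + 5*x^2/8 + x/8


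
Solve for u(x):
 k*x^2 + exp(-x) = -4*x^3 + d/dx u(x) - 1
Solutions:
 u(x) = C1 + k*x^3/3 + x^4 + x - exp(-x)


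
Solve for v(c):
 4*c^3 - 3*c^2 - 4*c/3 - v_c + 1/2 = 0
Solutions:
 v(c) = C1 + c^4 - c^3 - 2*c^2/3 + c/2


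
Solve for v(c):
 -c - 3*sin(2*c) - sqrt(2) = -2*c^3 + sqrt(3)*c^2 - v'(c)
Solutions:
 v(c) = C1 - c^4/2 + sqrt(3)*c^3/3 + c^2/2 + sqrt(2)*c - 3*cos(2*c)/2


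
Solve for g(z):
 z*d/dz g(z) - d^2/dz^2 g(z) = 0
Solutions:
 g(z) = C1 + C2*erfi(sqrt(2)*z/2)


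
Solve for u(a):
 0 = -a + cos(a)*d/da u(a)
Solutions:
 u(a) = C1 + Integral(a/cos(a), a)


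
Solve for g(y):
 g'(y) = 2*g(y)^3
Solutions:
 g(y) = -sqrt(2)*sqrt(-1/(C1 + 2*y))/2
 g(y) = sqrt(2)*sqrt(-1/(C1 + 2*y))/2


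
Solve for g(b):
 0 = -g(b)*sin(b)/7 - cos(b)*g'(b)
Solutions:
 g(b) = C1*cos(b)^(1/7)


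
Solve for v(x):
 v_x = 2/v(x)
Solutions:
 v(x) = -sqrt(C1 + 4*x)
 v(x) = sqrt(C1 + 4*x)


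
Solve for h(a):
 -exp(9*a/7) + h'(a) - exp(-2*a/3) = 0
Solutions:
 h(a) = C1 + 7*exp(9*a/7)/9 - 3*exp(-2*a/3)/2


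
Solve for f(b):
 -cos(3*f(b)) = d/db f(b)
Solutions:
 f(b) = -asin((C1 + exp(6*b))/(C1 - exp(6*b)))/3 + pi/3
 f(b) = asin((C1 + exp(6*b))/(C1 - exp(6*b)))/3


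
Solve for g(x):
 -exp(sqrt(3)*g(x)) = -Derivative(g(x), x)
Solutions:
 g(x) = sqrt(3)*(2*log(-1/(C1 + x)) - log(3))/6


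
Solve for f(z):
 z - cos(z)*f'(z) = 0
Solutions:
 f(z) = C1 + Integral(z/cos(z), z)


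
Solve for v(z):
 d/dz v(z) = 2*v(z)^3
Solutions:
 v(z) = -sqrt(2)*sqrt(-1/(C1 + 2*z))/2
 v(z) = sqrt(2)*sqrt(-1/(C1 + 2*z))/2


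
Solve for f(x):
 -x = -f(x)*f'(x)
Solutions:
 f(x) = -sqrt(C1 + x^2)
 f(x) = sqrt(C1 + x^2)


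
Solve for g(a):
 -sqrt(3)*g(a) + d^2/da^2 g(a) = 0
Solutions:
 g(a) = C1*exp(-3^(1/4)*a) + C2*exp(3^(1/4)*a)


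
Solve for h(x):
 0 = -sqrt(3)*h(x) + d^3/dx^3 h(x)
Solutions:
 h(x) = C3*exp(3^(1/6)*x) + (C1*sin(3^(2/3)*x/2) + C2*cos(3^(2/3)*x/2))*exp(-3^(1/6)*x/2)


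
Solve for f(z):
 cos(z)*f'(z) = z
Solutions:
 f(z) = C1 + Integral(z/cos(z), z)


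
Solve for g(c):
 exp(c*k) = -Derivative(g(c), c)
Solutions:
 g(c) = C1 - exp(c*k)/k


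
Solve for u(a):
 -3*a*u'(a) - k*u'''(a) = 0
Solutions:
 u(a) = C1 + Integral(C2*airyai(3^(1/3)*a*(-1/k)^(1/3)) + C3*airybi(3^(1/3)*a*(-1/k)^(1/3)), a)


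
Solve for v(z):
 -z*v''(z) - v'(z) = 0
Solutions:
 v(z) = C1 + C2*log(z)


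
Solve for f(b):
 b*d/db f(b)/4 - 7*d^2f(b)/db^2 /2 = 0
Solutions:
 f(b) = C1 + C2*erfi(sqrt(7)*b/14)


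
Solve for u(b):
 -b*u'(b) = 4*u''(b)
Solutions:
 u(b) = C1 + C2*erf(sqrt(2)*b/4)


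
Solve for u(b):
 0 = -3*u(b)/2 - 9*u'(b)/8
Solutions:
 u(b) = C1*exp(-4*b/3)


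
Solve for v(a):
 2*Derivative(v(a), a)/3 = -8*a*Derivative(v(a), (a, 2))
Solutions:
 v(a) = C1 + C2*a^(11/12)


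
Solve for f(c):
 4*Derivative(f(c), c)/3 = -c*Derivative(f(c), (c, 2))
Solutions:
 f(c) = C1 + C2/c^(1/3)


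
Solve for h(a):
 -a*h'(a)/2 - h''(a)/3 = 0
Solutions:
 h(a) = C1 + C2*erf(sqrt(3)*a/2)


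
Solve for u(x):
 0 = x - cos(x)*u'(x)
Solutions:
 u(x) = C1 + Integral(x/cos(x), x)


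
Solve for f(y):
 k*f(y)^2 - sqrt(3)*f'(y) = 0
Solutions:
 f(y) = -3/(C1 + sqrt(3)*k*y)


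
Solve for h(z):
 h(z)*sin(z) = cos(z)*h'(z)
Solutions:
 h(z) = C1/cos(z)


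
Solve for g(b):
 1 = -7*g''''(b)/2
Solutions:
 g(b) = C1 + C2*b + C3*b^2 + C4*b^3 - b^4/84


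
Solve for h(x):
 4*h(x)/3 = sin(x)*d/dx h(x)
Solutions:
 h(x) = C1*(cos(x) - 1)^(2/3)/(cos(x) + 1)^(2/3)


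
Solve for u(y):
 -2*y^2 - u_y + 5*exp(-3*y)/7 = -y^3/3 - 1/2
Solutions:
 u(y) = C1 + y^4/12 - 2*y^3/3 + y/2 - 5*exp(-3*y)/21


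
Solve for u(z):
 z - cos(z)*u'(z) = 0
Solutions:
 u(z) = C1 + Integral(z/cos(z), z)


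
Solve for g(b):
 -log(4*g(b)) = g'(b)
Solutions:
 Integral(1/(log(_y) + 2*log(2)), (_y, g(b))) = C1 - b


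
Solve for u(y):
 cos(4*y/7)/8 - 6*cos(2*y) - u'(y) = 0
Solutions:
 u(y) = C1 + 7*sin(4*y/7)/32 - 3*sin(2*y)


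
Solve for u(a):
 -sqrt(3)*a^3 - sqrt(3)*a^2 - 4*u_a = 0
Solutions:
 u(a) = C1 - sqrt(3)*a^4/16 - sqrt(3)*a^3/12


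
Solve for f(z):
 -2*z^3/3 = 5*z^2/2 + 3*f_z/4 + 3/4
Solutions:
 f(z) = C1 - 2*z^4/9 - 10*z^3/9 - z


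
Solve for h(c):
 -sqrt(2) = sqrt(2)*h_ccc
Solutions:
 h(c) = C1 + C2*c + C3*c^2 - c^3/6


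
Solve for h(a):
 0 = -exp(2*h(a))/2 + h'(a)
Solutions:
 h(a) = log(-sqrt(-1/(C1 + a)))
 h(a) = log(-1/(C1 + a))/2


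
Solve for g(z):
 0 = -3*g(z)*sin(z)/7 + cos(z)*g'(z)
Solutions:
 g(z) = C1/cos(z)^(3/7)


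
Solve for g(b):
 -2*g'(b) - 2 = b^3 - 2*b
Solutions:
 g(b) = C1 - b^4/8 + b^2/2 - b


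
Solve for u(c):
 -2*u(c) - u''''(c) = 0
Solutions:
 u(c) = (C1*sin(2^(3/4)*c/2) + C2*cos(2^(3/4)*c/2))*exp(-2^(3/4)*c/2) + (C3*sin(2^(3/4)*c/2) + C4*cos(2^(3/4)*c/2))*exp(2^(3/4)*c/2)


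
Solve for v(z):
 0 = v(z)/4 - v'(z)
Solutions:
 v(z) = C1*exp(z/4)


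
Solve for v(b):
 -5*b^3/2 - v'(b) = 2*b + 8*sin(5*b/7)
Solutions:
 v(b) = C1 - 5*b^4/8 - b^2 + 56*cos(5*b/7)/5


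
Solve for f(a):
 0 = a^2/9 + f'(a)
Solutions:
 f(a) = C1 - a^3/27


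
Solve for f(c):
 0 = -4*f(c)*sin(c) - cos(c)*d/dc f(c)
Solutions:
 f(c) = C1*cos(c)^4


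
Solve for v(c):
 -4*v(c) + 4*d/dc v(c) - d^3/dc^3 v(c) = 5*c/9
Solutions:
 v(c) = C1*exp(6^(1/3)*c*(2*6^(1/3)/(sqrt(33) + 9)^(1/3) + (sqrt(33) + 9)^(1/3))/6)*sin(2^(1/3)*3^(1/6)*c*(-3^(2/3)*(sqrt(33) + 9)^(1/3)/6 + 2^(1/3)/(sqrt(33) + 9)^(1/3))) + C2*exp(6^(1/3)*c*(2*6^(1/3)/(sqrt(33) + 9)^(1/3) + (sqrt(33) + 9)^(1/3))/6)*cos(2^(1/3)*3^(1/6)*c*(-3^(2/3)*(sqrt(33) + 9)^(1/3)/6 + 2^(1/3)/(sqrt(33) + 9)^(1/3))) + C3*exp(-6^(1/3)*c*(2*6^(1/3)/(sqrt(33) + 9)^(1/3) + (sqrt(33) + 9)^(1/3))/3) - 5*c/36 - 5/36


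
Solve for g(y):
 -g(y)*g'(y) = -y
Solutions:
 g(y) = -sqrt(C1 + y^2)
 g(y) = sqrt(C1 + y^2)


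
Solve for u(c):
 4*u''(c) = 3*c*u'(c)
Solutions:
 u(c) = C1 + C2*erfi(sqrt(6)*c/4)


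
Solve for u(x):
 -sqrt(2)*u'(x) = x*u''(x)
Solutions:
 u(x) = C1 + C2*x^(1 - sqrt(2))


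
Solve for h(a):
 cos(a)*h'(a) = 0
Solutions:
 h(a) = C1


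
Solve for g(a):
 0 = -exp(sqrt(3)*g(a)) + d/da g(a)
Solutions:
 g(a) = sqrt(3)*(2*log(-1/(C1 + a)) - log(3))/6


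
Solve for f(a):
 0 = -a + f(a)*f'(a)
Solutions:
 f(a) = -sqrt(C1 + a^2)
 f(a) = sqrt(C1 + a^2)


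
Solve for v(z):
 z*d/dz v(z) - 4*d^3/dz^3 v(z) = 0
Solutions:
 v(z) = C1 + Integral(C2*airyai(2^(1/3)*z/2) + C3*airybi(2^(1/3)*z/2), z)


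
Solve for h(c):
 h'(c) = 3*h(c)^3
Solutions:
 h(c) = -sqrt(2)*sqrt(-1/(C1 + 3*c))/2
 h(c) = sqrt(2)*sqrt(-1/(C1 + 3*c))/2


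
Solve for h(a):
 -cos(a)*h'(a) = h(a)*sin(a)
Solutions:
 h(a) = C1*cos(a)


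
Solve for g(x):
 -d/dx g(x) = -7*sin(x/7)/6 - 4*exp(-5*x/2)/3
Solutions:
 g(x) = C1 - 49*cos(x/7)/6 - 8*exp(-5*x/2)/15


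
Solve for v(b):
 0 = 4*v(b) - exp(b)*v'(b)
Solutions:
 v(b) = C1*exp(-4*exp(-b))


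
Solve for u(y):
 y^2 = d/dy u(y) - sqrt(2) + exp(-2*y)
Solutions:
 u(y) = C1 + y^3/3 + sqrt(2)*y + exp(-2*y)/2


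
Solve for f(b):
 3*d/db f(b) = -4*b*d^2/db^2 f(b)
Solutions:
 f(b) = C1 + C2*b^(1/4)


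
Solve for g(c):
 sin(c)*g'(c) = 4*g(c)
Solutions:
 g(c) = C1*(cos(c)^2 - 2*cos(c) + 1)/(cos(c)^2 + 2*cos(c) + 1)


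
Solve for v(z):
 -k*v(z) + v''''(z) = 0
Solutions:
 v(z) = C1*exp(-k^(1/4)*z) + C2*exp(k^(1/4)*z) + C3*exp(-I*k^(1/4)*z) + C4*exp(I*k^(1/4)*z)


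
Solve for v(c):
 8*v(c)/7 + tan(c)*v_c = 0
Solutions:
 v(c) = C1/sin(c)^(8/7)


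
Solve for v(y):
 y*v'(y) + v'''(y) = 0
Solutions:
 v(y) = C1 + Integral(C2*airyai(-y) + C3*airybi(-y), y)


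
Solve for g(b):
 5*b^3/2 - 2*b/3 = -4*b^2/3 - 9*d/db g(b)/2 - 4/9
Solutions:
 g(b) = C1 - 5*b^4/36 - 8*b^3/81 + 2*b^2/27 - 8*b/81


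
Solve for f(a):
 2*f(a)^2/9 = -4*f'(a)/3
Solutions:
 f(a) = 6/(C1 + a)


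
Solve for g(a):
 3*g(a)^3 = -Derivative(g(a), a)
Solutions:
 g(a) = -sqrt(2)*sqrt(-1/(C1 - 3*a))/2
 g(a) = sqrt(2)*sqrt(-1/(C1 - 3*a))/2


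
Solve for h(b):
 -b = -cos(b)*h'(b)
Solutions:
 h(b) = C1 + Integral(b/cos(b), b)


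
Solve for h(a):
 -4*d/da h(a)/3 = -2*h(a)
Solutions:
 h(a) = C1*exp(3*a/2)


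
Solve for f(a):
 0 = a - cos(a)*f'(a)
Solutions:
 f(a) = C1 + Integral(a/cos(a), a)


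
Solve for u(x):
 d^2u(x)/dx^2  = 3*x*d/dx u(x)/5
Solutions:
 u(x) = C1 + C2*erfi(sqrt(30)*x/10)


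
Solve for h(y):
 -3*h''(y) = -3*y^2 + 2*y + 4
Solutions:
 h(y) = C1 + C2*y + y^4/12 - y^3/9 - 2*y^2/3


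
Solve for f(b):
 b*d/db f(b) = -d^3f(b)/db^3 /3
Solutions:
 f(b) = C1 + Integral(C2*airyai(-3^(1/3)*b) + C3*airybi(-3^(1/3)*b), b)


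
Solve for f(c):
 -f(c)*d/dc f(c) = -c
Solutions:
 f(c) = -sqrt(C1 + c^2)
 f(c) = sqrt(C1 + c^2)


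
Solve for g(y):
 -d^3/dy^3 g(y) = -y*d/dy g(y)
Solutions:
 g(y) = C1 + Integral(C2*airyai(y) + C3*airybi(y), y)


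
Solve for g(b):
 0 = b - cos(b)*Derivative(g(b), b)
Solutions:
 g(b) = C1 + Integral(b/cos(b), b)


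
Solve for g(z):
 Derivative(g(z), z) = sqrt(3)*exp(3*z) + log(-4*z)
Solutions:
 g(z) = C1 + z*log(-z) + z*(-1 + 2*log(2)) + sqrt(3)*exp(3*z)/3


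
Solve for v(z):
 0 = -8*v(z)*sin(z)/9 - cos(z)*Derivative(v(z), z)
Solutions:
 v(z) = C1*cos(z)^(8/9)


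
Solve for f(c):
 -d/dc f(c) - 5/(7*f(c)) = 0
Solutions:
 f(c) = -sqrt(C1 - 70*c)/7
 f(c) = sqrt(C1 - 70*c)/7


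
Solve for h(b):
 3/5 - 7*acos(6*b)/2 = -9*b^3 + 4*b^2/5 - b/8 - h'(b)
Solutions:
 h(b) = C1 - 9*b^4/4 + 4*b^3/15 - b^2/16 + 7*b*acos(6*b)/2 - 3*b/5 - 7*sqrt(1 - 36*b^2)/12


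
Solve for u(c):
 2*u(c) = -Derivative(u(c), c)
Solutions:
 u(c) = C1*exp(-2*c)


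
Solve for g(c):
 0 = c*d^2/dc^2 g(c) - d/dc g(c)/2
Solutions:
 g(c) = C1 + C2*c^(3/2)


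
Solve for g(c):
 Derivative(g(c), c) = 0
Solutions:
 g(c) = C1


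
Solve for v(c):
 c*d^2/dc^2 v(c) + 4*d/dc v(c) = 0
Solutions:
 v(c) = C1 + C2/c^3


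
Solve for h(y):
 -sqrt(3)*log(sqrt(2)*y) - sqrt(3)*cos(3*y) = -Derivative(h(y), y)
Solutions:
 h(y) = C1 + sqrt(3)*y*(log(y) - 1) + sqrt(3)*y*log(2)/2 + sqrt(3)*sin(3*y)/3


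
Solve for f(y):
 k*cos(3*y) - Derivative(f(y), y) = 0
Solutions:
 f(y) = C1 + k*sin(3*y)/3


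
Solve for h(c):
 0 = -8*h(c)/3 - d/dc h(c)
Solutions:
 h(c) = C1*exp(-8*c/3)


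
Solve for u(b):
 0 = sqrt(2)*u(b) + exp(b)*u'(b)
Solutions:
 u(b) = C1*exp(sqrt(2)*exp(-b))


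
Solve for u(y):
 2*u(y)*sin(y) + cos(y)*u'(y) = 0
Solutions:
 u(y) = C1*cos(y)^2


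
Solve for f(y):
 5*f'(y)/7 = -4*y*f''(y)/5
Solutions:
 f(y) = C1 + C2*y^(3/28)


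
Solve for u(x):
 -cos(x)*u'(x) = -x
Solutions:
 u(x) = C1 + Integral(x/cos(x), x)


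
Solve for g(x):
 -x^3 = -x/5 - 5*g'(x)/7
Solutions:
 g(x) = C1 + 7*x^4/20 - 7*x^2/50


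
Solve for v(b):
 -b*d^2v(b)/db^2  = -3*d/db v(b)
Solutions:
 v(b) = C1 + C2*b^4


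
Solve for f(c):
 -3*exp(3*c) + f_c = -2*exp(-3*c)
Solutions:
 f(c) = C1 + exp(3*c) + 2*exp(-3*c)/3


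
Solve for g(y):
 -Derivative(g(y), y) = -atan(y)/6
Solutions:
 g(y) = C1 + y*atan(y)/6 - log(y^2 + 1)/12


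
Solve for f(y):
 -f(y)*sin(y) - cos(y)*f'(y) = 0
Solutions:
 f(y) = C1*cos(y)


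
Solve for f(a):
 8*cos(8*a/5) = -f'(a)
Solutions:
 f(a) = C1 - 5*sin(8*a/5)


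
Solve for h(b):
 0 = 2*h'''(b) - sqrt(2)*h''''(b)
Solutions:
 h(b) = C1 + C2*b + C3*b^2 + C4*exp(sqrt(2)*b)


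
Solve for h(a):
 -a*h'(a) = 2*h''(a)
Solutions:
 h(a) = C1 + C2*erf(a/2)


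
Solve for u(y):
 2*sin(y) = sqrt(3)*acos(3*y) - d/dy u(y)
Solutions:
 u(y) = C1 + sqrt(3)*(y*acos(3*y) - sqrt(1 - 9*y^2)/3) + 2*cos(y)


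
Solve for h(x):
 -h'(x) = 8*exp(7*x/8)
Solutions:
 h(x) = C1 - 64*exp(7*x/8)/7


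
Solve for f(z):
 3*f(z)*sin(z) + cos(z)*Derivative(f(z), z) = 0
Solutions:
 f(z) = C1*cos(z)^3


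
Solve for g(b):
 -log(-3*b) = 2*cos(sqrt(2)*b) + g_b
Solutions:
 g(b) = C1 - b*log(-b) - b*log(3) + b - sqrt(2)*sin(sqrt(2)*b)


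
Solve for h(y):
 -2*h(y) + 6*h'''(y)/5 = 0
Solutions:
 h(y) = C3*exp(3^(2/3)*5^(1/3)*y/3) + (C1*sin(3^(1/6)*5^(1/3)*y/2) + C2*cos(3^(1/6)*5^(1/3)*y/2))*exp(-3^(2/3)*5^(1/3)*y/6)


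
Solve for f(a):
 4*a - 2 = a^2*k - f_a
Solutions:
 f(a) = C1 + a^3*k/3 - 2*a^2 + 2*a


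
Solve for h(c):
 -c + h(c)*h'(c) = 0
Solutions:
 h(c) = -sqrt(C1 + c^2)
 h(c) = sqrt(C1 + c^2)


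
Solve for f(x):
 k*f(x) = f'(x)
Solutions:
 f(x) = C1*exp(k*x)


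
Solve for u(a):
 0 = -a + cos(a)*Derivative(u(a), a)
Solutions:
 u(a) = C1 + Integral(a/cos(a), a)


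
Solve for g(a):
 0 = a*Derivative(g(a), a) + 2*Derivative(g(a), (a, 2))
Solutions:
 g(a) = C1 + C2*erf(a/2)


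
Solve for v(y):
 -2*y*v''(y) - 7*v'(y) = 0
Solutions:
 v(y) = C1 + C2/y^(5/2)


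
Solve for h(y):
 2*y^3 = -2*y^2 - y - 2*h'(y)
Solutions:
 h(y) = C1 - y^4/4 - y^3/3 - y^2/4


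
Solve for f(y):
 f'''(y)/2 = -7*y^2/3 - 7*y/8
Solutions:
 f(y) = C1 + C2*y + C3*y^2 - 7*y^5/90 - 7*y^4/96


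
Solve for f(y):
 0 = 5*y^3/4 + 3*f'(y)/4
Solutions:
 f(y) = C1 - 5*y^4/12


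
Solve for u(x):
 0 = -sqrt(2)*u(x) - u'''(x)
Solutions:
 u(x) = C3*exp(-2^(1/6)*x) + (C1*sin(2^(1/6)*sqrt(3)*x/2) + C2*cos(2^(1/6)*sqrt(3)*x/2))*exp(2^(1/6)*x/2)


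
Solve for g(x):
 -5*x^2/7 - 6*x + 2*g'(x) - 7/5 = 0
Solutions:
 g(x) = C1 + 5*x^3/42 + 3*x^2/2 + 7*x/10


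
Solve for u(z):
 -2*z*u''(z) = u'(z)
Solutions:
 u(z) = C1 + C2*sqrt(z)


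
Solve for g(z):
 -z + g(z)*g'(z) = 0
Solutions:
 g(z) = -sqrt(C1 + z^2)
 g(z) = sqrt(C1 + z^2)


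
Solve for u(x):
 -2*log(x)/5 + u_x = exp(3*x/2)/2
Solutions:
 u(x) = C1 + 2*x*log(x)/5 - 2*x/5 + exp(3*x/2)/3


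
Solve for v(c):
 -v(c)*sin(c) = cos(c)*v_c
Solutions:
 v(c) = C1*cos(c)


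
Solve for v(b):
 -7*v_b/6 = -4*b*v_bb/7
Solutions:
 v(b) = C1 + C2*b^(73/24)


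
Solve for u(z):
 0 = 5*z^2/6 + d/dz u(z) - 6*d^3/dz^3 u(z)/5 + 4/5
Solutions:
 u(z) = C1 + C2*exp(-sqrt(30)*z/6) + C3*exp(sqrt(30)*z/6) - 5*z^3/18 - 14*z/5


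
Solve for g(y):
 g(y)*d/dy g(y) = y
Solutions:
 g(y) = -sqrt(C1 + y^2)
 g(y) = sqrt(C1 + y^2)


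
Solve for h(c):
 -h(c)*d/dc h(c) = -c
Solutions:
 h(c) = -sqrt(C1 + c^2)
 h(c) = sqrt(C1 + c^2)


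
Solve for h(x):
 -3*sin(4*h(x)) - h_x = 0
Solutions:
 h(x) = -acos((-C1 - exp(24*x))/(C1 - exp(24*x)))/4 + pi/2
 h(x) = acos((-C1 - exp(24*x))/(C1 - exp(24*x)))/4


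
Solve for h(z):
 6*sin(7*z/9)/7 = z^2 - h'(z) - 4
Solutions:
 h(z) = C1 + z^3/3 - 4*z + 54*cos(7*z/9)/49


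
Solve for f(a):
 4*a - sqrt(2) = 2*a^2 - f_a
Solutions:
 f(a) = C1 + 2*a^3/3 - 2*a^2 + sqrt(2)*a


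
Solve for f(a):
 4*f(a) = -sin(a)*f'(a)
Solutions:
 f(a) = C1*(cos(a)^2 + 2*cos(a) + 1)/(cos(a)^2 - 2*cos(a) + 1)


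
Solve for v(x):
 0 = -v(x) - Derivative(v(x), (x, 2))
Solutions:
 v(x) = C1*sin(x) + C2*cos(x)


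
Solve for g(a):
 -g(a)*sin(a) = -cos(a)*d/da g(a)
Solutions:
 g(a) = C1/cos(a)


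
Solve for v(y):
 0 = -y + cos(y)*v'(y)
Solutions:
 v(y) = C1 + Integral(y/cos(y), y)


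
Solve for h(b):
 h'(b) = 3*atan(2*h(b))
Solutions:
 Integral(1/atan(2*_y), (_y, h(b))) = C1 + 3*b


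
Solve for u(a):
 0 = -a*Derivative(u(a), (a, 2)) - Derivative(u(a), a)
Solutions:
 u(a) = C1 + C2*log(a)


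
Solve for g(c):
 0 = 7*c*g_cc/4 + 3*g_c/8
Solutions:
 g(c) = C1 + C2*c^(11/14)


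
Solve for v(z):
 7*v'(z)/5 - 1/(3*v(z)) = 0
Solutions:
 v(z) = -sqrt(C1 + 210*z)/21
 v(z) = sqrt(C1 + 210*z)/21


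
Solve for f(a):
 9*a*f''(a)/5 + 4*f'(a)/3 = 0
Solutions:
 f(a) = C1 + C2*a^(7/27)


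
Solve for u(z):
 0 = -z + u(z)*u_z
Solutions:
 u(z) = -sqrt(C1 + z^2)
 u(z) = sqrt(C1 + z^2)


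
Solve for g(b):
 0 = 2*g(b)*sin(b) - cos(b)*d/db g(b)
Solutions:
 g(b) = C1/cos(b)^2


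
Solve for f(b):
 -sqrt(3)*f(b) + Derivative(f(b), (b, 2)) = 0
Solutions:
 f(b) = C1*exp(-3^(1/4)*b) + C2*exp(3^(1/4)*b)


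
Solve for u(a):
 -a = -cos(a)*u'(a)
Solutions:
 u(a) = C1 + Integral(a/cos(a), a)


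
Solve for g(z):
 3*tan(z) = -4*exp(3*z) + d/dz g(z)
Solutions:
 g(z) = C1 + 4*exp(3*z)/3 - 3*log(cos(z))


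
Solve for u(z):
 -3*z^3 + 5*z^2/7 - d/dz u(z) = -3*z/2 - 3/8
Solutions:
 u(z) = C1 - 3*z^4/4 + 5*z^3/21 + 3*z^2/4 + 3*z/8


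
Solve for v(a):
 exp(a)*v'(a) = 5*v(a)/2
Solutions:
 v(a) = C1*exp(-5*exp(-a)/2)


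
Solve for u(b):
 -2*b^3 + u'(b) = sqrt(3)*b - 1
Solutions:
 u(b) = C1 + b^4/2 + sqrt(3)*b^2/2 - b


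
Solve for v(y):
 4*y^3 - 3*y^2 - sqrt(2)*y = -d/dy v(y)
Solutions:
 v(y) = C1 - y^4 + y^3 + sqrt(2)*y^2/2


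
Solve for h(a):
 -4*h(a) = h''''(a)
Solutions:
 h(a) = (C1*sin(a) + C2*cos(a))*exp(-a) + (C3*sin(a) + C4*cos(a))*exp(a)


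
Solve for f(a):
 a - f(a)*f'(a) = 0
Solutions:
 f(a) = -sqrt(C1 + a^2)
 f(a) = sqrt(C1 + a^2)


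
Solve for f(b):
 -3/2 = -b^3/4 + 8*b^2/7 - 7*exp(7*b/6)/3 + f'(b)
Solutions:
 f(b) = C1 + b^4/16 - 8*b^3/21 - 3*b/2 + 2*exp(7*b/6)


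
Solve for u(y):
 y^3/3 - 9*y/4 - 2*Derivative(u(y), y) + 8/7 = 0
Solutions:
 u(y) = C1 + y^4/24 - 9*y^2/16 + 4*y/7


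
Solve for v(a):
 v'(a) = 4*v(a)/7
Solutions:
 v(a) = C1*exp(4*a/7)


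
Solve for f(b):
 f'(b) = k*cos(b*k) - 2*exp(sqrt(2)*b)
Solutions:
 f(b) = C1 - sqrt(2)*exp(sqrt(2)*b) + sin(b*k)


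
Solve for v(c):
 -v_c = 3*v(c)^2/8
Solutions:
 v(c) = 8/(C1 + 3*c)


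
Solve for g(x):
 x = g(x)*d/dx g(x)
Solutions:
 g(x) = -sqrt(C1 + x^2)
 g(x) = sqrt(C1 + x^2)


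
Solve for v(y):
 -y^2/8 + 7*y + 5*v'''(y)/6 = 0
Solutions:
 v(y) = C1 + C2*y + C3*y^2 + y^5/400 - 7*y^4/20


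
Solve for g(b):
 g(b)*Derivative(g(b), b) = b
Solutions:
 g(b) = -sqrt(C1 + b^2)
 g(b) = sqrt(C1 + b^2)


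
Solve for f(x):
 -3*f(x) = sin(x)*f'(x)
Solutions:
 f(x) = C1*(cos(x) + 1)^(3/2)/(cos(x) - 1)^(3/2)


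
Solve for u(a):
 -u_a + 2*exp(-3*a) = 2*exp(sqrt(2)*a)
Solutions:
 u(a) = C1 - sqrt(2)*exp(sqrt(2)*a) - 2*exp(-3*a)/3


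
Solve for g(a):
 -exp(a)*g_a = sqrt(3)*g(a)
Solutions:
 g(a) = C1*exp(sqrt(3)*exp(-a))


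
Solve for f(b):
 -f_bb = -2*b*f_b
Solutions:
 f(b) = C1 + C2*erfi(b)


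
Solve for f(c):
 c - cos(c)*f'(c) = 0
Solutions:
 f(c) = C1 + Integral(c/cos(c), c)


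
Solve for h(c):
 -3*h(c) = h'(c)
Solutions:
 h(c) = C1*exp(-3*c)


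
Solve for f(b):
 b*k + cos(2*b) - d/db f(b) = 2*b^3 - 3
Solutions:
 f(b) = C1 - b^4/2 + b^2*k/2 + 3*b + sin(2*b)/2


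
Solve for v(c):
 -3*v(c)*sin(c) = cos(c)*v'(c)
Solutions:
 v(c) = C1*cos(c)^3


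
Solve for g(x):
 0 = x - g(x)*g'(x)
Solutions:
 g(x) = -sqrt(C1 + x^2)
 g(x) = sqrt(C1 + x^2)


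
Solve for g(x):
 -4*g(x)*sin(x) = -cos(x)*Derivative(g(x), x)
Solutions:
 g(x) = C1/cos(x)^4


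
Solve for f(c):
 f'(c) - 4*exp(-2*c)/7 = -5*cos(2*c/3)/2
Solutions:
 f(c) = C1 - 15*sin(2*c/3)/4 - 2*exp(-2*c)/7


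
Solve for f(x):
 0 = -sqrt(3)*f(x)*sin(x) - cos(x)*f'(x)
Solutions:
 f(x) = C1*cos(x)^(sqrt(3))


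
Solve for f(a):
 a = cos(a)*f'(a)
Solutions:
 f(a) = C1 + Integral(a/cos(a), a)


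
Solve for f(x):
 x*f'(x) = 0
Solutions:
 f(x) = C1


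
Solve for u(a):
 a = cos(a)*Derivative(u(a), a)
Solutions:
 u(a) = C1 + Integral(a/cos(a), a)


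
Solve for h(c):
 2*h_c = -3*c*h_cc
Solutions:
 h(c) = C1 + C2*c^(1/3)


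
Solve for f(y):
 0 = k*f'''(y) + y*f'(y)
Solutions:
 f(y) = C1 + Integral(C2*airyai(y*(-1/k)^(1/3)) + C3*airybi(y*(-1/k)^(1/3)), y)


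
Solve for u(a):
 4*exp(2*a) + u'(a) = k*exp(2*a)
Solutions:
 u(a) = C1 + k*exp(2*a)/2 - 2*exp(2*a)


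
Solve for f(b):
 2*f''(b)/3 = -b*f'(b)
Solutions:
 f(b) = C1 + C2*erf(sqrt(3)*b/2)


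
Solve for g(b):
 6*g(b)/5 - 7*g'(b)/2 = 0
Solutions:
 g(b) = C1*exp(12*b/35)


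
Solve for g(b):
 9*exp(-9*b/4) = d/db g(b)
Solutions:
 g(b) = C1 - 4*exp(-9*b/4)


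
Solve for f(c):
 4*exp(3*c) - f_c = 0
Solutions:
 f(c) = C1 + 4*exp(3*c)/3


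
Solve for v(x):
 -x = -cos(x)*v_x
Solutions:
 v(x) = C1 + Integral(x/cos(x), x)


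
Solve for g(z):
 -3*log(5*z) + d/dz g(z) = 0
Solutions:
 g(z) = C1 + 3*z*log(z) - 3*z + z*log(125)


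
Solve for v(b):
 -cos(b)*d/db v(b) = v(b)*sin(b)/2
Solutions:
 v(b) = C1*sqrt(cos(b))


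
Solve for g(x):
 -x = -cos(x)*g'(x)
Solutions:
 g(x) = C1 + Integral(x/cos(x), x)


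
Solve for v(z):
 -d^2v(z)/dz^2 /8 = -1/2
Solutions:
 v(z) = C1 + C2*z + 2*z^2


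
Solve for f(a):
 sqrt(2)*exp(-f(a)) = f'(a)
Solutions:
 f(a) = log(C1 + sqrt(2)*a)


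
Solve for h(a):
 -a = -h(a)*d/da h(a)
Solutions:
 h(a) = -sqrt(C1 + a^2)
 h(a) = sqrt(C1 + a^2)


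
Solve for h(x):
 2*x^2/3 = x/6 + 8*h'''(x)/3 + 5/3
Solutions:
 h(x) = C1 + C2*x + C3*x^2 + x^5/240 - x^4/384 - 5*x^3/48


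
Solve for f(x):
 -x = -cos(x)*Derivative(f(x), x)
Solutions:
 f(x) = C1 + Integral(x/cos(x), x)


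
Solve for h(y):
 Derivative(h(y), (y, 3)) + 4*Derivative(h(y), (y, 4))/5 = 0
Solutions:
 h(y) = C1 + C2*y + C3*y^2 + C4*exp(-5*y/4)


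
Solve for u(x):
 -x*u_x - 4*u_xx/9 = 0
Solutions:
 u(x) = C1 + C2*erf(3*sqrt(2)*x/4)


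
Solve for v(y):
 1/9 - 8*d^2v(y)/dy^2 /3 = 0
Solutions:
 v(y) = C1 + C2*y + y^2/48


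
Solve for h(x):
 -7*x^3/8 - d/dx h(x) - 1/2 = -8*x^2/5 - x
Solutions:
 h(x) = C1 - 7*x^4/32 + 8*x^3/15 + x^2/2 - x/2


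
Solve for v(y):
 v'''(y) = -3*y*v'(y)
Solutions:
 v(y) = C1 + Integral(C2*airyai(-3^(1/3)*y) + C3*airybi(-3^(1/3)*y), y)


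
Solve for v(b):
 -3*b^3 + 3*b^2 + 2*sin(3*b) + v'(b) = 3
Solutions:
 v(b) = C1 + 3*b^4/4 - b^3 + 3*b + 2*cos(3*b)/3


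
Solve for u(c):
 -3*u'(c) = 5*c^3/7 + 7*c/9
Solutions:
 u(c) = C1 - 5*c^4/84 - 7*c^2/54


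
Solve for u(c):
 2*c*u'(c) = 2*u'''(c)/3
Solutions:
 u(c) = C1 + Integral(C2*airyai(3^(1/3)*c) + C3*airybi(3^(1/3)*c), c)


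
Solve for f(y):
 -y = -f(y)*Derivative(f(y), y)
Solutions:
 f(y) = -sqrt(C1 + y^2)
 f(y) = sqrt(C1 + y^2)


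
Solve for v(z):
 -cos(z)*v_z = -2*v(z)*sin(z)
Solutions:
 v(z) = C1/cos(z)^2


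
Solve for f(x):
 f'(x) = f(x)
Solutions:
 f(x) = C1*exp(x)


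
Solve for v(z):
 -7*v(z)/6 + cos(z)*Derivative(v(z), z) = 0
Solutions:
 v(z) = C1*(sin(z) + 1)^(7/12)/(sin(z) - 1)^(7/12)


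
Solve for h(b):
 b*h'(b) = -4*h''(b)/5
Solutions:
 h(b) = C1 + C2*erf(sqrt(10)*b/4)


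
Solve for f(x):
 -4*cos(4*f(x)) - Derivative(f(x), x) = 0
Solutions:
 f(x) = -asin((C1 + exp(32*x))/(C1 - exp(32*x)))/4 + pi/4
 f(x) = asin((C1 + exp(32*x))/(C1 - exp(32*x)))/4


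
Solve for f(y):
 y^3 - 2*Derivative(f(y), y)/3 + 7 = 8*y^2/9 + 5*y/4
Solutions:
 f(y) = C1 + 3*y^4/8 - 4*y^3/9 - 15*y^2/16 + 21*y/2


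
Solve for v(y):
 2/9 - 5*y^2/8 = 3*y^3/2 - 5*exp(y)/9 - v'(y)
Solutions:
 v(y) = C1 + 3*y^4/8 + 5*y^3/24 - 2*y/9 - 5*exp(y)/9


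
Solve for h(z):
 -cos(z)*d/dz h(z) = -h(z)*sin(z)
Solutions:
 h(z) = C1/cos(z)


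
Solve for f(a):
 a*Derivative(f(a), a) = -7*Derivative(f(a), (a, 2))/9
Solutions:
 f(a) = C1 + C2*erf(3*sqrt(14)*a/14)


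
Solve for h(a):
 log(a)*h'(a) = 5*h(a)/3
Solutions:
 h(a) = C1*exp(5*li(a)/3)


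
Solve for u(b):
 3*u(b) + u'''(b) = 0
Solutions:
 u(b) = C3*exp(-3^(1/3)*b) + (C1*sin(3^(5/6)*b/2) + C2*cos(3^(5/6)*b/2))*exp(3^(1/3)*b/2)


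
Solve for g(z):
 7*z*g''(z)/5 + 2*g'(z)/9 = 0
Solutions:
 g(z) = C1 + C2*z^(53/63)


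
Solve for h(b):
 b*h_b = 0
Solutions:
 h(b) = C1


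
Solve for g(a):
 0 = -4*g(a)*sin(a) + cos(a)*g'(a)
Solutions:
 g(a) = C1/cos(a)^4


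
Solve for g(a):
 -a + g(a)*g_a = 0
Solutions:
 g(a) = -sqrt(C1 + a^2)
 g(a) = sqrt(C1 + a^2)


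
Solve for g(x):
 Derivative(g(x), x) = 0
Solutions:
 g(x) = C1


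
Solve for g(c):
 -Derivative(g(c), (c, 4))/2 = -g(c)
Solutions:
 g(c) = C1*exp(-2^(1/4)*c) + C2*exp(2^(1/4)*c) + C3*sin(2^(1/4)*c) + C4*cos(2^(1/4)*c)


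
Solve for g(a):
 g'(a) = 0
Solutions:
 g(a) = C1


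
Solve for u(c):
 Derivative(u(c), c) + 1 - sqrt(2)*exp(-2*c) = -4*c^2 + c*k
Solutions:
 u(c) = C1 - 4*c^3/3 + c^2*k/2 - c - sqrt(2)*exp(-2*c)/2


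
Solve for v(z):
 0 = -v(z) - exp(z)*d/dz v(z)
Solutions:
 v(z) = C1*exp(exp(-z))


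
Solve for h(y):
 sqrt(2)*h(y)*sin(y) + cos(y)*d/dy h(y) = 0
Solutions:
 h(y) = C1*cos(y)^(sqrt(2))


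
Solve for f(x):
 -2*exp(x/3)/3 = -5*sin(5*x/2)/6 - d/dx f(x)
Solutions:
 f(x) = C1 + 2*exp(x/3) + cos(5*x/2)/3


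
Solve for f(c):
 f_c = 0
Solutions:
 f(c) = C1


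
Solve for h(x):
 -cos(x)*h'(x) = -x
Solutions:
 h(x) = C1 + Integral(x/cos(x), x)


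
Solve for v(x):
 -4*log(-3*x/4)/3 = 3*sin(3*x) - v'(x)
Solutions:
 v(x) = C1 + 4*x*log(-x)/3 - 3*x*log(2) - 4*x/3 + x*log(6)/3 + x*log(3) - cos(3*x)


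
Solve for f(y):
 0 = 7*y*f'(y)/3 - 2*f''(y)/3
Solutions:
 f(y) = C1 + C2*erfi(sqrt(7)*y/2)


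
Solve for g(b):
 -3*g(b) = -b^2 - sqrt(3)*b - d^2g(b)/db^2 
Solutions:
 g(b) = C1*exp(-sqrt(3)*b) + C2*exp(sqrt(3)*b) + b^2/3 + sqrt(3)*b/3 + 2/9


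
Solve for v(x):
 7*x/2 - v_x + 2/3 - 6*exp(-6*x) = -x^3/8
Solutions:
 v(x) = C1 + x^4/32 + 7*x^2/4 + 2*x/3 + exp(-6*x)


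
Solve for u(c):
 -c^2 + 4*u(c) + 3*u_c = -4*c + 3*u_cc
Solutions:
 u(c) = C1*exp(c*(3 - sqrt(57))/6) + C2*exp(c*(3 + sqrt(57))/6) + c^2/4 - 11*c/8 + 45/32


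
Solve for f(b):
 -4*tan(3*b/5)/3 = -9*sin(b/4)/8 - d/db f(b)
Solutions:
 f(b) = C1 - 20*log(cos(3*b/5))/9 + 9*cos(b/4)/2


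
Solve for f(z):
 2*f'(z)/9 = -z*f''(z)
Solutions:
 f(z) = C1 + C2*z^(7/9)


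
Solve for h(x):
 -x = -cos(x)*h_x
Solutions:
 h(x) = C1 + Integral(x/cos(x), x)


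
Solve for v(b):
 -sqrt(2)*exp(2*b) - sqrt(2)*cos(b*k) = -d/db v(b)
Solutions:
 v(b) = C1 + sqrt(2)*exp(2*b)/2 + sqrt(2)*sin(b*k)/k


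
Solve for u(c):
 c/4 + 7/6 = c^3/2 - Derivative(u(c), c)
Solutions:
 u(c) = C1 + c^4/8 - c^2/8 - 7*c/6


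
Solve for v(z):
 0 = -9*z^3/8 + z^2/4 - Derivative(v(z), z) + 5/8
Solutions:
 v(z) = C1 - 9*z^4/32 + z^3/12 + 5*z/8


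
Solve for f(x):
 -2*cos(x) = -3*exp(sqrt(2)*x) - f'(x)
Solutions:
 f(x) = C1 - 3*sqrt(2)*exp(sqrt(2)*x)/2 + 2*sin(x)


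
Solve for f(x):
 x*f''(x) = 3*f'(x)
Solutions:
 f(x) = C1 + C2*x^4


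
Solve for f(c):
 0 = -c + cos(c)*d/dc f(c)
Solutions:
 f(c) = C1 + Integral(c/cos(c), c)


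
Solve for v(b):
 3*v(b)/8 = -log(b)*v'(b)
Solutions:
 v(b) = C1*exp(-3*li(b)/8)


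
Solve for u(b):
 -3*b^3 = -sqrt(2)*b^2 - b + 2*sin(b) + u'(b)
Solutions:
 u(b) = C1 - 3*b^4/4 + sqrt(2)*b^3/3 + b^2/2 + 2*cos(b)


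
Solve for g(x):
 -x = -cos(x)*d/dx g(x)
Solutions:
 g(x) = C1 + Integral(x/cos(x), x)


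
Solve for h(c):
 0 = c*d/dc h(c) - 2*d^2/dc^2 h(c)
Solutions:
 h(c) = C1 + C2*erfi(c/2)


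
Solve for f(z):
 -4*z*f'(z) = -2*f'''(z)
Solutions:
 f(z) = C1 + Integral(C2*airyai(2^(1/3)*z) + C3*airybi(2^(1/3)*z), z)


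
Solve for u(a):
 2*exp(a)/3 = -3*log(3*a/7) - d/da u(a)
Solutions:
 u(a) = C1 - 3*a*log(a) + 3*a*(-log(3) + 1 + log(7)) - 2*exp(a)/3


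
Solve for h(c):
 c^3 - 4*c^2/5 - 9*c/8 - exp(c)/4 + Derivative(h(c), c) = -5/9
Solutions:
 h(c) = C1 - c^4/4 + 4*c^3/15 + 9*c^2/16 - 5*c/9 + exp(c)/4


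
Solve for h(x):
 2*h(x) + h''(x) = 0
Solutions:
 h(x) = C1*sin(sqrt(2)*x) + C2*cos(sqrt(2)*x)


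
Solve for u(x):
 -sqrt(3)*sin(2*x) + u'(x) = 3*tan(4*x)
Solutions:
 u(x) = C1 - 3*log(cos(4*x))/4 - sqrt(3)*cos(2*x)/2


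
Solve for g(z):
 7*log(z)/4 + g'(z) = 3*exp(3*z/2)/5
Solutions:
 g(z) = C1 - 7*z*log(z)/4 + 7*z/4 + 2*exp(3*z/2)/5


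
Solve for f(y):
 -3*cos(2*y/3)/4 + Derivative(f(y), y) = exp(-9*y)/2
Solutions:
 f(y) = C1 + 9*sin(2*y/3)/8 - exp(-9*y)/18


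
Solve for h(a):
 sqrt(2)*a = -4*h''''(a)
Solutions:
 h(a) = C1 + C2*a + C3*a^2 + C4*a^3 - sqrt(2)*a^5/480


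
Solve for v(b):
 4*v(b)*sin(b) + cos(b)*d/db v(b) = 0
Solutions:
 v(b) = C1*cos(b)^4


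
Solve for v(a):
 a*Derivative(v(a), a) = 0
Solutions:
 v(a) = C1


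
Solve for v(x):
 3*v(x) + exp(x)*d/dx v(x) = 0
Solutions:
 v(x) = C1*exp(3*exp(-x))


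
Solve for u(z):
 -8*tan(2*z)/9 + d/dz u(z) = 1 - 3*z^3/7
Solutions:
 u(z) = C1 - 3*z^4/28 + z - 4*log(cos(2*z))/9


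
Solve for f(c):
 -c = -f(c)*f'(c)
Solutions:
 f(c) = -sqrt(C1 + c^2)
 f(c) = sqrt(C1 + c^2)


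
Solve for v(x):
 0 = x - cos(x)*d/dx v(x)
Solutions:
 v(x) = C1 + Integral(x/cos(x), x)


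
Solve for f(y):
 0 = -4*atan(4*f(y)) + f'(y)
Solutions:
 Integral(1/atan(4*_y), (_y, f(y))) = C1 + 4*y


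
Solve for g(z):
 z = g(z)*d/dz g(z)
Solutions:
 g(z) = -sqrt(C1 + z^2)
 g(z) = sqrt(C1 + z^2)


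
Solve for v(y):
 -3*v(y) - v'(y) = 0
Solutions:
 v(y) = C1*exp(-3*y)


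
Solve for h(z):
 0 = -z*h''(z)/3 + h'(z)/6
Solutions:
 h(z) = C1 + C2*z^(3/2)


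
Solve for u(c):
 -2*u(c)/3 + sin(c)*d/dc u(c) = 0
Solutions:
 u(c) = C1*(cos(c) - 1)^(1/3)/(cos(c) + 1)^(1/3)


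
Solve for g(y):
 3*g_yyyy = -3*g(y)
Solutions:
 g(y) = (C1*sin(sqrt(2)*y/2) + C2*cos(sqrt(2)*y/2))*exp(-sqrt(2)*y/2) + (C3*sin(sqrt(2)*y/2) + C4*cos(sqrt(2)*y/2))*exp(sqrt(2)*y/2)


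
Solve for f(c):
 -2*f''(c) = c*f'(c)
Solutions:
 f(c) = C1 + C2*erf(c/2)


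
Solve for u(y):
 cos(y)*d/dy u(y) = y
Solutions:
 u(y) = C1 + Integral(y/cos(y), y)


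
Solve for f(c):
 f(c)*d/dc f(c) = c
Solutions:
 f(c) = -sqrt(C1 + c^2)
 f(c) = sqrt(C1 + c^2)


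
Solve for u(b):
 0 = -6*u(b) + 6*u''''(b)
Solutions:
 u(b) = C1*exp(-b) + C2*exp(b) + C3*sin(b) + C4*cos(b)


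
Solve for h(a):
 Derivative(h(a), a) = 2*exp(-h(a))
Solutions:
 h(a) = log(C1 + 2*a)


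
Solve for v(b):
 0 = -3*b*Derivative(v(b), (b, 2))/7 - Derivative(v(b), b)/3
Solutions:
 v(b) = C1 + C2*b^(2/9)


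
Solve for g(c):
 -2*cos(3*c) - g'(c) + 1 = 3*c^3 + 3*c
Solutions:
 g(c) = C1 - 3*c^4/4 - 3*c^2/2 + c - 2*sin(3*c)/3


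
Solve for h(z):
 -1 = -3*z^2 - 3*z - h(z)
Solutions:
 h(z) = -3*z^2 - 3*z + 1


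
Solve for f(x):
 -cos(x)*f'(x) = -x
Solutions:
 f(x) = C1 + Integral(x/cos(x), x)


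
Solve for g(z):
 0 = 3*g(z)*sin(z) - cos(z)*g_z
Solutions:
 g(z) = C1/cos(z)^3


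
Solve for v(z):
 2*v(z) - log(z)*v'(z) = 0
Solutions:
 v(z) = C1*exp(2*li(z))


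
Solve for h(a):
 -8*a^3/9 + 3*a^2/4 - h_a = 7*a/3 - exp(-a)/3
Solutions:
 h(a) = C1 - 2*a^4/9 + a^3/4 - 7*a^2/6 - exp(-a)/3


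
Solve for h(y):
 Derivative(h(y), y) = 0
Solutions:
 h(y) = C1


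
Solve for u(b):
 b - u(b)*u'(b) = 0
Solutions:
 u(b) = -sqrt(C1 + b^2)
 u(b) = sqrt(C1 + b^2)


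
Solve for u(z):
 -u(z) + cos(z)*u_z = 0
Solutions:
 u(z) = C1*sqrt(sin(z) + 1)/sqrt(sin(z) - 1)


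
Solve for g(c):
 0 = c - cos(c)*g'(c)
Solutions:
 g(c) = C1 + Integral(c/cos(c), c)


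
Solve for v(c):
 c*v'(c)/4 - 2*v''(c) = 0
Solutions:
 v(c) = C1 + C2*erfi(c/4)


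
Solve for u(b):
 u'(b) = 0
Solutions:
 u(b) = C1


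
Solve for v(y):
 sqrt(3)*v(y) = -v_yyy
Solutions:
 v(y) = C3*exp(-3^(1/6)*y) + (C1*sin(3^(2/3)*y/2) + C2*cos(3^(2/3)*y/2))*exp(3^(1/6)*y/2)


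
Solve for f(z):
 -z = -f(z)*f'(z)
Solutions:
 f(z) = -sqrt(C1 + z^2)
 f(z) = sqrt(C1 + z^2)


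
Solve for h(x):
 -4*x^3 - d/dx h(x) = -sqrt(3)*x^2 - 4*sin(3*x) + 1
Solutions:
 h(x) = C1 - x^4 + sqrt(3)*x^3/3 - x - 4*cos(3*x)/3


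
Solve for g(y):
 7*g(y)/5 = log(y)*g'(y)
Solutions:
 g(y) = C1*exp(7*li(y)/5)


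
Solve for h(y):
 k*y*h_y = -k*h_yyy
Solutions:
 h(y) = C1 + Integral(C2*airyai(-y) + C3*airybi(-y), y)


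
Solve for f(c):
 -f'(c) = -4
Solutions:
 f(c) = C1 + 4*c


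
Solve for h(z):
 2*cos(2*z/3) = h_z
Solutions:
 h(z) = C1 + 3*sin(2*z/3)


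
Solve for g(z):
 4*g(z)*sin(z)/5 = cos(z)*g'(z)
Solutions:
 g(z) = C1/cos(z)^(4/5)


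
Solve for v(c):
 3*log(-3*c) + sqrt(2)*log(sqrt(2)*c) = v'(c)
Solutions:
 v(c) = C1 + c*(sqrt(2) + 3)*log(c) + c*(-3 - sqrt(2) + sqrt(2)*log(2)/2 + 3*log(3) + 3*I*pi)


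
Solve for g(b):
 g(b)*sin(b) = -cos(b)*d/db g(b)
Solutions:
 g(b) = C1*cos(b)


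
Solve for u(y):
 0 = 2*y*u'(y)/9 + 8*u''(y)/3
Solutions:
 u(y) = C1 + C2*erf(sqrt(6)*y/12)


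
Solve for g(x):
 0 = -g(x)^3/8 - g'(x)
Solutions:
 g(x) = -2*sqrt(-1/(C1 - x))
 g(x) = 2*sqrt(-1/(C1 - x))


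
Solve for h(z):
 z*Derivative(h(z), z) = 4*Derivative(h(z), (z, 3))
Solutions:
 h(z) = C1 + Integral(C2*airyai(2^(1/3)*z/2) + C3*airybi(2^(1/3)*z/2), z)


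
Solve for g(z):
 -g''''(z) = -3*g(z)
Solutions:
 g(z) = C1*exp(-3^(1/4)*z) + C2*exp(3^(1/4)*z) + C3*sin(3^(1/4)*z) + C4*cos(3^(1/4)*z)


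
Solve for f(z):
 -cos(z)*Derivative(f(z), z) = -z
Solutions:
 f(z) = C1 + Integral(z/cos(z), z)


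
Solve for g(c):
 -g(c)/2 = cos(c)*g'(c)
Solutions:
 g(c) = C1*(sin(c) - 1)^(1/4)/(sin(c) + 1)^(1/4)


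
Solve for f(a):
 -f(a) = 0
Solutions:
 f(a) = 0


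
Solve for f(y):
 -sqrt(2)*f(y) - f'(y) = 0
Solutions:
 f(y) = C1*exp(-sqrt(2)*y)


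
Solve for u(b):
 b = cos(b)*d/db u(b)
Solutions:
 u(b) = C1 + Integral(b/cos(b), b)


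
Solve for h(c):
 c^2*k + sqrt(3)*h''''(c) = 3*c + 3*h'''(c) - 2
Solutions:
 h(c) = C1 + C2*c + C3*c^2 + C4*exp(sqrt(3)*c) + c^5*k/180 + c^4*(2*sqrt(3)*k - 9)/216 + c^3*(2*k - 3*sqrt(3) + 6)/54


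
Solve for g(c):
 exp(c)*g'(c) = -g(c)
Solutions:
 g(c) = C1*exp(exp(-c))


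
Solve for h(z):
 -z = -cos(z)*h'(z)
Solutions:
 h(z) = C1 + Integral(z/cos(z), z)


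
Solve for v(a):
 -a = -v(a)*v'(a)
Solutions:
 v(a) = -sqrt(C1 + a^2)
 v(a) = sqrt(C1 + a^2)


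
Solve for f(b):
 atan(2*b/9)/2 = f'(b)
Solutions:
 f(b) = C1 + b*atan(2*b/9)/2 - 9*log(4*b^2 + 81)/8


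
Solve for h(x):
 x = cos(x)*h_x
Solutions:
 h(x) = C1 + Integral(x/cos(x), x)


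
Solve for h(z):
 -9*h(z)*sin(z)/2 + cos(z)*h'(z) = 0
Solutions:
 h(z) = C1/cos(z)^(9/2)


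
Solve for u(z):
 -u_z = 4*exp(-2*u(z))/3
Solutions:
 u(z) = log(-sqrt(C1 - 24*z)) - log(3)
 u(z) = log(C1 - 24*z)/2 - log(3)


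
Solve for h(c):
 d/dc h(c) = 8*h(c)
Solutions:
 h(c) = C1*exp(8*c)


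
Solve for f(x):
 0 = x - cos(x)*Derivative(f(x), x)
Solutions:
 f(x) = C1 + Integral(x/cos(x), x)


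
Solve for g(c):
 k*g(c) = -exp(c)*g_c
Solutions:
 g(c) = C1*exp(k*exp(-c))


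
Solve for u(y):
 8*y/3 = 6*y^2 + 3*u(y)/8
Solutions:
 u(y) = 16*y*(4 - 9*y)/9


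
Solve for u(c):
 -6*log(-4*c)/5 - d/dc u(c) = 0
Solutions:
 u(c) = C1 - 6*c*log(-c)/5 + 6*c*(1 - 2*log(2))/5


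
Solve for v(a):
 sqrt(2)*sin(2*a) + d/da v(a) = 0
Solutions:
 v(a) = C1 + sqrt(2)*cos(2*a)/2


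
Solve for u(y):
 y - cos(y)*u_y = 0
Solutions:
 u(y) = C1 + Integral(y/cos(y), y)


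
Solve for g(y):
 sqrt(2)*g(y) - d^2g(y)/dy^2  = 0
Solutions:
 g(y) = C1*exp(-2^(1/4)*y) + C2*exp(2^(1/4)*y)


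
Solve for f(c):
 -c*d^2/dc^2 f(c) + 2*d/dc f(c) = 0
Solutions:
 f(c) = C1 + C2*c^3


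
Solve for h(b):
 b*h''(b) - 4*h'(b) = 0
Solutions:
 h(b) = C1 + C2*b^5


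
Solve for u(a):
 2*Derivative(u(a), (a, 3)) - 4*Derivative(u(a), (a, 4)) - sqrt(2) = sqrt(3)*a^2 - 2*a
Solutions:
 u(a) = C1 + C2*a + C3*a^2 + C4*exp(a/2) + sqrt(3)*a^5/120 + a^4*(-1 + 2*sqrt(3))/24 + a^3*(-4 + sqrt(2) + 8*sqrt(3))/12


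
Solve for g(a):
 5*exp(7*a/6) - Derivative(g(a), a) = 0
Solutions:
 g(a) = C1 + 30*exp(7*a/6)/7


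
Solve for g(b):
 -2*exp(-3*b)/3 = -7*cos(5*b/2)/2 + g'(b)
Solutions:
 g(b) = C1 + 7*sin(5*b/2)/5 + 2*exp(-3*b)/9


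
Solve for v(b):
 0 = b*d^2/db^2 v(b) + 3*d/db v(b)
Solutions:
 v(b) = C1 + C2/b^2


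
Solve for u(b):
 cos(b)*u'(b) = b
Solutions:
 u(b) = C1 + Integral(b/cos(b), b)


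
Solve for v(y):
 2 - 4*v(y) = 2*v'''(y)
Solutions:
 v(y) = C3*exp(-2^(1/3)*y) + (C1*sin(2^(1/3)*sqrt(3)*y/2) + C2*cos(2^(1/3)*sqrt(3)*y/2))*exp(2^(1/3)*y/2) + 1/2


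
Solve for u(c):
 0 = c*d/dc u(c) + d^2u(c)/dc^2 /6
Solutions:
 u(c) = C1 + C2*erf(sqrt(3)*c)


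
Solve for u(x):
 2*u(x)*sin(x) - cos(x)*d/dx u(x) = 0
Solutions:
 u(x) = C1/cos(x)^2


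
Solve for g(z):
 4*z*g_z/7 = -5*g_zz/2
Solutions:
 g(z) = C1 + C2*erf(2*sqrt(35)*z/35)


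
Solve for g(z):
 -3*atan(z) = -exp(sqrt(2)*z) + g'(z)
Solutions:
 g(z) = C1 - 3*z*atan(z) + sqrt(2)*exp(sqrt(2)*z)/2 + 3*log(z^2 + 1)/2


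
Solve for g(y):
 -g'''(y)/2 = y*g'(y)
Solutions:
 g(y) = C1 + Integral(C2*airyai(-2^(1/3)*y) + C3*airybi(-2^(1/3)*y), y)


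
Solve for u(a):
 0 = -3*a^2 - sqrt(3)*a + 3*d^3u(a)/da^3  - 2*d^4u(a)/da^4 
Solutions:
 u(a) = C1 + C2*a + C3*a^2 + C4*exp(3*a/2) + a^5/60 + a^4*(sqrt(3) + 4)/72 + a^3*(sqrt(3) + 4)/27


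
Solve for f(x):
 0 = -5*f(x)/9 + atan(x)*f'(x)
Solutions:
 f(x) = C1*exp(5*Integral(1/atan(x), x)/9)


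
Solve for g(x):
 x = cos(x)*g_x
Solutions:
 g(x) = C1 + Integral(x/cos(x), x)
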